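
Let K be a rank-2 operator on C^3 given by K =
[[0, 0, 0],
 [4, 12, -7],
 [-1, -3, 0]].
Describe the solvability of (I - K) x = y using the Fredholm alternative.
(I - K) is invertible (det(I - K) = -32 ≠ 0), so for every y in C^3 the equation (I - K) x = y has a unique solution.

K has rank 2 and factors as K = U V^T = u1 v1^T + u2 v2^T with u1 = (0, 3, 1), v1 = (1, 3, -2), u2 = (0, -1, 2), v2 = (-1, -3, 1) (multiplying out reproduces the displayed K). The nonzero eigenvalues of U V^T coincide with those of the 2 x 2 matrix G = V^T U = [[v1·u1, v1·u2], [v2·u1, v2·u2]] = [[7, -7], [-8, 5]], and by the Sylvester determinant identity det(I_3 - U V^T) = det(I_2 - V^T U) = det([[-6, 7], [8, -4]]) = (-6)(-4) - (7)(8) = -32. (Direct check: I - K =
[[1, 0, 0],
 [-4, -11, 7],
 [1, 3, 1]]
has determinant -32.) The finite-dimensional Fredholm alternative says: either (I - K) is invertible, or ker(I - K) ≠ {0} and then range(I - K) = ker((I - K)^*)^⊥, with dim ker(I - K) = dim ker((I - K)^*). Since det(I - K) ≠ 0, 1 is not an eigenvalue of K and ker(I - K) = {0}, so we are in the first case: for every y there is a unique x = (I - K)^(-1) y. (Explicitly, by the Woodbury identity, (I - U V^T)^(-1) = I + U (I_2 - G)^(-1) V^T.)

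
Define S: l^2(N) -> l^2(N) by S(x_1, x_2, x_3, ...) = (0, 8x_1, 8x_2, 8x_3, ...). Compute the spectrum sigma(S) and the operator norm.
sigma(S) = closed disk {z in C : |z| ≤ 8}; ||S|| = 8

Note S = 8·U where U is the unit right shift (U x)_k = x_{k-1} (with x_0 := 0); so ||S|| = 8||U|| and sigma(S) = 8·sigma(U). ||S x||^2 = sum_{k≥1} |8x_k|^2 = 64||x||^2, so ||S|| = 8 and sigma(S) ⊂ {|z| ≤ 8}. For any |lambda| < 8, the equation (S - lambda I) x = 0 forces x_1 = 0, then 8x_k = lambda x_{k+1} ⇒ x = 0, so S has no eigenvalues. But (S - lambda I) is not surjective for |lambda| < 8: solving (S - lambda I) x = e_1 would require x_n proportional to (lambda/8)^(-n), which is not in l^2. So every |lambda| < 8 lies in the residual spectrum. The boundary |lambda| = 8 is in the approximate point spectrum (the spectrum is closed). Hence sigma(S) is the closed disk of radius 8.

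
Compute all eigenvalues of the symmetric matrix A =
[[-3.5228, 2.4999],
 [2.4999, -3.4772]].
sigma(A) ≈ {-6, -1}

A is real symmetric, so its spectrum consists of real eigenvalues. Expanding the characteristic polynomial of the displayed matrix gives
  det(λ I - A) = p(λ) = λ^2 + (7)λ + (6).
Solving p(λ) = 0 yields eigenvalues ≈ -6, -1. (A is shown rounded to 4 decimals, so these recover the underlying integer eigenvalues to within that precision.)
Verification: the trace of A = -7 equals the sum of eigenvalues -7, and det(A) ≈ 6.0000 matches the eigenvalue product 6.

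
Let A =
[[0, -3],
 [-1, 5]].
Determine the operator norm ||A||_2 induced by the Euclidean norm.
||A||_2 = sqrt((35 + sqrt(1189))/2) ≈ 5.8941 (= sqrt(largest eigenvalue of A^T A))

||A||_2 = sigma_max(A) = sqrt(lambda_max(A^T A)). Form the symmetric matrix M = A^T A =
[[1, -5],
 [-5, 34]].
Its characteristic polynomial (trace, determinant of M give the coefficients) is
  p(λ) = det(λ I - M) = λ^2 - 35λ + 9.
For λ^2 - 35λ + 9 the discriminant is 1189. It is nonnegative but not a perfect square, so the roots are real and irrational: λ = (35 ± sqrt(1189))/2 ≈ 34.7409, 0.2591.
So the eigenvalues of A^T A are ≈ 0.2591, 34.7409 (all ≥ 0, as they must be for A^T A). The largest is λ_max = (35 + sqrt(1189))/2 ≈ 34.7409, hence ||A||_2 = sqrt(λ_max) = sqrt((35 + sqrt(1189))/2) ≈ 5.8941.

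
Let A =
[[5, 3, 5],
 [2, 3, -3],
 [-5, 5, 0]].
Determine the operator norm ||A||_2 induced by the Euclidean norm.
||A||_2 ≈ 8.0917 (= sqrt(largest eigenvalue of A^T A))

||A||_2 = sigma_max(A) = sqrt(lambda_max(A^T A)). Form the symmetric matrix M = A^T A =
[[54, -4, 19],
 [-4, 43, 6],
 [19, 6, 34]].
Its characteristic polynomial (trace, sum of principal 2x2 minors, determinant of M give the coefficients) is
  p(λ) = det(λ I - M) = λ^3 - 131λ^2 + 5207λ - 60025.
No integer candidate from the rational root theorem (±divisors of 60025) is a root, so the roots are irrational. The cubic discriminant is Δ = 522829392 > 0, so there are three distinct real roots. p(20) = -285 and p(21) = 812 have opposite signs, so a root lies in (20, 21); Newton's method refines it to λ ≈ 20.2479. p(45) = 140 and p(46) = -363 have opposite signs, so a root lies in (45, 46); Newton's method refines it to λ ≈ 45.2762. p(65) = -420 and p(66) = 497 have opposite signs, so a root lies in (65, 66); Newton's method refines it to λ ≈ 65.4758. Check (Vieta): the three roots sum to 131, matching tr M = 131.
So the eigenvalues of A^T A are ≈ 20.2479, 45.2762, 65.4758 (all ≥ 0, as they must be for A^T A). The largest is λ_max ≈ 65.4758, hence ||A||_2 = sqrt(λ_max) ≈ 8.0917.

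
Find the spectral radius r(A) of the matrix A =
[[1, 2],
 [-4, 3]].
r(A) = sqrt(11) ≈ 3.3166

The eigenvalues of A are the roots of its characteristic polynomial. With M = A (coefficients from the trace and determinant):
  p(λ) = det(λ I - M) = λ^2 - 4λ + 11.
For λ^2 - 4λ + 11 the discriminant is -28. It is negative, so the roots are the complex-conjugate pair λ = 2 ± (sqrt(28)/2) i ≈ 2 ± 2.6458i. For a conjugate pair the product of the roots equals the constant term, so |λ|^2 = 11 and |λ| = sqrt(11) ≈ 3.3166.
Thus the eigenvalues (to 4 decimals) are 2 ± 2.6458i (modulus 3.3166). The spectral radius is the largest modulus: r(A) = sqrt(11) ≈ 3.3166. (Cross-check: r(A) ≤ ||A||_2 ≈ 5.0198; equality holds whenever A is normal, though it can also hold for some non-normal A.)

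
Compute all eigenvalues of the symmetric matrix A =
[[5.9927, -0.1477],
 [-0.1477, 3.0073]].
sigma(A) ≈ {3, 6}

A is real symmetric, so its spectrum consists of real eigenvalues. Expanding the characteristic polynomial of the displayed matrix gives
  det(λ I - A) = p(λ) = λ^2 + (-9)λ + (18).
Solving p(λ) = 0 yields eigenvalues ≈ 3, 6. (A is shown rounded to 4 decimals, so these recover the underlying integer eigenvalues to within that precision.)
Verification: the trace of A = 9 equals the sum of eigenvalues 9, and det(A) ≈ 18.0000 matches the eigenvalue product 18.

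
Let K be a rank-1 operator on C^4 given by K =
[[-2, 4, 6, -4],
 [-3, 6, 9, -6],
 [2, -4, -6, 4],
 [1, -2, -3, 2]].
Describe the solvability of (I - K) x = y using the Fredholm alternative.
(I - K) is invertible (det(I - K) = 1 ≠ 0), so for every y in C^4 the equation (I - K) x = y has a unique solution.

K has rank 1, so it is an outer product K = u v^T: every row of K is a multiple of one row vector. Reading off the entries, u = (2, 3, -2, -1) and v = (-1, 2, 3, -2) (row i of K equals u_i·v^T). A rank-one matrix u v^T satisfies K u = u (v·u) and kills the (3)-dimensional subspace v^⊥, so its characteristic polynomial is lambda^3 (lambda - v·u) with v·u = tr K = 0. Hence the eigenvalues of I - K are 1 (multiplicity 3) and 1 - (0) = 1, so det(I - K) = 1. (Direct check: I - K =
[[3, -4, -6, 4],
 [3, -5, -9, 6],
 [-2, 4, 7, -4],
 [-1, 2, 3, -1]]
has determinant 1.) The finite-dimensional Fredholm alternative says: either (I - K) is invertible, or ker(I - K) ≠ {0} and then range(I - K) = ker((I - K)^*)^⊥, with dim ker(I - K) = dim ker((I - K)^*). Since det(I - K) ≠ 0, 1 is not an eigenvalue of K and ker(I - K) = {0}, so we are in the first case: for every y there is a unique x = (I - K)^(-1) y. Explicitly, by the Sherman–Morrison formula, (I - u v^T)^(-1) = I + u v^T/(1 - v·u), i.e. (I - K)^(-1) = I + K.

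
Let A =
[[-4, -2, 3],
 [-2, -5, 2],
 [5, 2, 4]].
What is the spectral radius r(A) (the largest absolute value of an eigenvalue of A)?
r(A) ≈ 7.9585

The eigenvalues of A are the roots of its characteristic polynomial. With M = A (coefficients from the trace, the sum of principal 2x2 minors, and det A):
  p(λ) = det(λ I - M) = λ^3 + 5λ^2 - 39λ - 123.
No integer candidate from the rational root theorem (±divisors of 123) is a root, so the roots are irrational. The cubic discriminant is Δ = 360048 > 0, so there are three distinct real roots. p(-8) = -3 and p(-7) = 52 have opposite signs, so a root lies in (-8, -7); Newton's method refines it to λ ≈ -7.9585. p(-3) = 12 and p(-2) = -33 have opposite signs, so a root lies in (-3, -2); Newton's method refines it to λ ≈ -2.7212. p(5) = -68 and p(6) = 39 have opposite signs, so a root lies in (5, 6); Newton's method refines it to λ ≈ 5.6796. Check (Vieta): the three roots sum to -5, matching tr M = -5.
Thus the eigenvalues (to 4 decimals) are -7.9585 (modulus 7.9585); -2.7212 (modulus 2.7212); 5.6796 (modulus 5.6796). The spectral radius is the largest modulus: r(A) ≈ 7.9585. (Cross-check: r(A) ≤ ||A||_2 ≈ 8.2301; equality holds whenever A is normal, though it can also hold for some non-normal A.)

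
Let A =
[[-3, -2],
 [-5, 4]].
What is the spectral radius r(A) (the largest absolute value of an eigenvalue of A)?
r(A) = (1 + sqrt(89))/2 ≈ 5.217

The eigenvalues of A are the roots of its characteristic polynomial. With M = A (coefficients from the trace and determinant):
  p(λ) = det(λ I - M) = λ^2 - λ - 22.
For λ^2 - λ - 22 the discriminant is 89. It is nonnegative but not a perfect square, so the roots are real and irrational: λ = (1 ± sqrt(89))/2 ≈ 5.217, -4.217.
Thus the eigenvalues (to 4 decimals) are 5.217 (modulus 5.217); -4.217 (modulus 4.217). The spectral radius is the largest modulus: r(A) = (1 + sqrt(89))/2 ≈ 5.217. (Cross-check: r(A) ≤ ||A||_2 ≈ 6.5309; equality holds whenever A is normal, though it can also hold for some non-normal A.)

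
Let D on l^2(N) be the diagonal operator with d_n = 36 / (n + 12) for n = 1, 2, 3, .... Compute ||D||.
||D|| = 36/13 (attained at n = 1)

For D diagonal, ||D|| = sup_n |d_n| = sup_n 36/(n + 12). This is positive and strictly decreasing in n, so the supremum is attained at n = 1: d_1 = 36/(1 + 12) = 36/13. Hence ||D|| = 36/13.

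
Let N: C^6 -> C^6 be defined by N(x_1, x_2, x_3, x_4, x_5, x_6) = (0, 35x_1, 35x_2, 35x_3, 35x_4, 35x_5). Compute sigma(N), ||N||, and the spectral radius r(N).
sigma(N) = {0}; ||N|| = 35; r(N) = 0. (N is nilpotent with N^6 = 0.)

On C^6, N is a strictly lower-triangular matrix with 35 on the subdiagonal and zeros elsewhere, so its characteristic polynomial is lambda^6 and every eigenvalue is 0: sigma(N) = {0}. For the operator norm, N e_i = 35e_{i+1} for i = 1, ..., 5 and N e_6 = 0, so the singular values of N are 35 (with multiplicity 5) and 0; hence ||N|| = 35. The spectral radius r(N) = max|lambda| = 0. Note ||N|| > r(N) — characteristic of non-normal nilpotent operators. Indeed N^6 = 0.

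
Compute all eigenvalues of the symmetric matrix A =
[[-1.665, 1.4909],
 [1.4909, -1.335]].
sigma(A) ≈ {-3, 0}

A is real symmetric, so its spectrum consists of real eigenvalues. Expanding the characteristic polynomial of the displayed matrix gives
  det(λ I - A) = p(λ) = λ^2 + (3)λ + (0).
Solving p(λ) = 0 yields eigenvalues ≈ -3, 0. (A is shown rounded to 4 decimals, so these recover the underlying integer eigenvalues to within that precision.)
Verification: the trace of A = -3 equals the sum of eigenvalues -3, and det(A) ≈ -0.0000 matches the eigenvalue product 0.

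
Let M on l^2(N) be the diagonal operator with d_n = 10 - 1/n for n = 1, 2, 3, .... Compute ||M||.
||M|| = 10

For a diagonal operator on l^2 with entries d_n, ||M|| = sup_n |d_n|. Here d_1 = 9, d_2 = 19/2, ..., and d_n = 10 - 1/n increases monotonically toward 10. All terms lie in [9, 10), so |d_n| = d_n and the supremum is the limit 10, which is not attained by any individual d_n. Hence ||M|| = 10.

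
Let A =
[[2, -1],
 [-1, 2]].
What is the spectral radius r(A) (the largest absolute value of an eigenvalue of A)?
r(A) = 3

The eigenvalues of A are the roots of its characteristic polynomial. With M = A (coefficients from the trace and determinant):
  p(λ) = det(λ I - M) = λ^2 - 4λ + 3.
For λ^2 - 4λ + 3 the discriminant is 4. It is a perfect square (2^2), so the roots are rational: λ = (4 ± 2)/2 = 3, 1.
Thus the eigenvalues (to 4 decimals) are 3 (modulus 3); 1 (modulus 1). The spectral radius is the largest modulus: r(A) = 3. (Cross-check: r(A) ≤ ||A||_2 ≈ 3; equality holds whenever A is normal, though it can also hold for some non-normal A.)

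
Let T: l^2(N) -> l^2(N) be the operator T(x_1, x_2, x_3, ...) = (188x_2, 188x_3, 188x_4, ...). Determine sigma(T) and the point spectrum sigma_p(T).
sigma(T) = closed disk {z in C : |z| ≤ 188}; sigma_p(T) = open disk {z in C : |z| < 188}

Note T = 188·V where V is the unit left shift (V x)_k = x_{k+1}; so sigma(T) = 188·sigma(V) and ||T|| = 188||V||. ||T x||^2 = 35344sum_{k≥2} |x_k|^2 ≤ 35344||x||^2, with equality on {x : x_1 = 0}, so ||T|| = 188. For any lambda with |lambda| < 188, set r = lambda/188 (|r| < 1); the vector x = (1, r, r^2, ...) is in l^2 and satisfies T x = 188(r, r^2, ...) = lambda x, so lambda is an eigenvalue. On the boundary |lambda| = 188 the geometric series diverges, so no l^2 eigenvector exists, but these lambda lie in the approximate point spectrum. Hence sigma(T) is the closed disk of radius 188 and sigma_p(T) is the open disk.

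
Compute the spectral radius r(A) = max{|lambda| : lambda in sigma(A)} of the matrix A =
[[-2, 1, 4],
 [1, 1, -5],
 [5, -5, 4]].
r(A) ≈ 8.6504

The eigenvalues of A are the roots of its characteristic polynomial. With M = A (coefficients from the trace, the sum of principal 2x2 minors, and det A):
  p(λ) = det(λ I - M) = λ^3 - 3λ^2 - 52λ + 27.
No integer candidate from the rational root theorem (±divisors of 27) is a root, so the roots are irrational. The cubic discriminant is Δ = 645817 > 0, so there are three distinct real roots. p(-7) = -99 and p(-6) = 15 have opposite signs, so a root lies in (-7, -6); Newton's method refines it to λ ≈ -6.1573. p(0) = 27 and p(1) = -27 have opposite signs, so a root lies in (0, 1); Newton's method refines it to λ ≈ 0.5069. p(8) = -69 and p(9) = 45 have opposite signs, so a root lies in (8, 9); Newton's method refines it to λ ≈ 8.6504. Check (Vieta): the three roots sum to 3, matching tr M = 3.
Thus the eigenvalues (to 4 decimals) are -6.1573 (modulus 6.1573); 0.5069 (modulus 0.5069); 8.6504 (modulus 8.6504). The spectral radius is the largest modulus: r(A) ≈ 8.6504. (Cross-check: r(A) ≤ ||A||_2 ≈ 8.7247; equality holds whenever A is normal, though it can also hold for some non-normal A.)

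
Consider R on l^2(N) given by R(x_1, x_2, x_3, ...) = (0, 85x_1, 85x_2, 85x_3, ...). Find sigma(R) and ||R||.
sigma(R) = closed disk {z in C : |z| ≤ 85}; ||R|| = 85

Note R = 85·U where U is the unit right shift (U x)_k = x_{k-1} (with x_0 := 0); so ||R|| = 85||U|| and sigma(R) = 85·sigma(U). ||R x||^2 = sum_{k≥1} |85x_k|^2 = 7225||x||^2, so ||R|| = 85 and sigma(R) ⊂ {|z| ≤ 85}. For any |lambda| < 85, the equation (R - lambda I) x = 0 forces x_1 = 0, then 85x_k = lambda x_{k+1} ⇒ x = 0, so R has no eigenvalues. But (R - lambda I) is not surjective for |lambda| < 85: solving (R - lambda I) x = e_1 would require x_n proportional to (lambda/85)^(-n), which is not in l^2. So every |lambda| < 85 lies in the residual spectrum. The boundary |lambda| = 85 is in the approximate point spectrum (the spectrum is closed). Hence sigma(R) is the closed disk of radius 85.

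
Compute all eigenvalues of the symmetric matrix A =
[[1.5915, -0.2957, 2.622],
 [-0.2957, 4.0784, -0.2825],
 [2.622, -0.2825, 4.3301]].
sigma(A) ≈ {0, 4, 6}

A is real symmetric, so its spectrum consists of real eigenvalues. Expanding the characteristic polynomial of the displayed matrix gives
  det(λ I - A) = p(λ) = λ^3 + (-10)λ^2 + (24)λ + (0).
Solving p(λ) = 0 yields eigenvalues ≈ 0, 4, 6. (A is shown rounded to 4 decimals, so these recover the underlying integer eigenvalues to within that precision.)
Verification: the trace of A = 10 equals the sum of eigenvalues 10, and det(A) ≈ -0.0004 matches the eigenvalue product 0.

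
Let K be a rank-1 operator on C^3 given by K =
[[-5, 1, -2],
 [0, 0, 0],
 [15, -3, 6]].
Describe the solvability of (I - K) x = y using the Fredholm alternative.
(I - K) is singular (det(I - K) = 0, i.e. 1 ∈ sigma(K)). (I - K) x = y is solvable iff y ⊥ ker((I - K)^*) = span{(-5, 1, -2)}, i.e. iff -5y_1 + y_2 - 2y_3 = 0. When solvable, the solutions are x = y + c·(1, 0, -3), c arbitrary (ker(I - K) = span{(1, 0, -3)}, dimension 1).

K has rank 1, so it is an outer product K = u v^T: every row of K is a multiple of one row vector. Reading off the entries, u = (1, 0, -3) and v = (-5, 1, -2) (row i of K equals u_i·v^T). A rank-one matrix u v^T satisfies K u = u (v·u) and kills the (2)-dimensional subspace v^⊥, so its characteristic polynomial is lambda^2 (lambda - v·u) with v·u = tr K = 1. Hence the eigenvalues of I - K are 1 (multiplicity 2) and 1 - (1) = 0, so det(I - K) = 0. (Direct check: I - K =
[[6, -1, 2],
 [0, 1, 0],
 [-15, 3, -5]]
has determinant 0.) So 1 is an eigenvalue of K and (I - K) is not invertible. The finite-dimensional Fredholm alternative says: either (I - K) is invertible, or ker(I - K) ≠ {0} and then range(I - K) = ker((I - K)^*)^⊥, with dim ker(I - K) = dim ker((I - K)^*). We are in the second case, so we need both kernels. Kernel of I - K: (I - K) u = u - u (v·u) = u - u = 0, so ker(I - K) = span{u} = span{(1, 0, -3)} (it is exactly 1-dimensional because rank(I - K) = 2). Kernel of the adjoint: K is real, so (I - K)^* = I - K^T = I - v u^T, and (I - v u^T) v = v - v (u·v) = 0; hence ker((I - K)^*) = span{v} = span{(-5, 1, -2)}. Therefore (I - K) x = y is solvable iff <y, v> = 0, i.e. iff -5y_1 + y_2 - 2y_3 = 0. When this holds, K y = u (v·y) = 0, so (I - K) y = y and x = y is a particular solution; the full solution set is the line x = y + c·u = y + c·(1, 0, -3), c ∈ C.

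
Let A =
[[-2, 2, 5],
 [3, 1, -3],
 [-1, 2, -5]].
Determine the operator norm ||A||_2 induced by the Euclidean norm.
||A||_2 ≈ 7.9422 (= sqrt(largest eigenvalue of A^T A))

||A||_2 = sigma_max(A) = sqrt(lambda_max(A^T A)). Form the symmetric matrix M = A^T A =
[[14, -3, -14],
 [-3, 9, -3],
 [-14, -3, 59]].
Its characteristic polynomial (trace, sum of principal 2x2 minors, determinant of M give the coefficients) is
  p(λ) = det(λ I - M) = λ^3 - 82λ^2 + 1269λ - 4761.
No integer candidate from the rational root theorem (±divisors of 4761) is a root, so the roots are irrational. The cubic discriminant is Δ = 459172953 > 0, so there are three distinct real roots. p(5) = -341 and p(6) = 117 have opposite signs, so a root lies in (5, 6); Newton's method refines it to λ ≈ 5.7155. p(13) = 75 and p(14) = -323 have opposite signs, so a root lies in (13, 14); Newton's method refines it to λ ≈ 13.2056. p(63) = -225 and p(64) = 2727 have opposite signs, so a root lies in (63, 64); Newton's method refines it to λ ≈ 63.0789. Check (Vieta): the three roots sum to 82, matching tr M = 82.
So the eigenvalues of A^T A are ≈ 5.7155, 13.2056, 63.0789 (all ≥ 0, as they must be for A^T A). The largest is λ_max ≈ 63.0789, hence ||A||_2 = sqrt(λ_max) ≈ 7.9422.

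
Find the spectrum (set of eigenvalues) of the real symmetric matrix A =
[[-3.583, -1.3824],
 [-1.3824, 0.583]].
sigma(A) ≈ {-4, 1}

A is real symmetric, so its spectrum consists of real eigenvalues. Expanding the characteristic polynomial of the displayed matrix gives
  det(λ I - A) = p(λ) = λ^2 + (3)λ + (-4).
Solving p(λ) = 0 yields eigenvalues ≈ -4, 1. (A is shown rounded to 4 decimals, so these recover the underlying integer eigenvalues to within that precision.)
Verification: the trace of A = -3 equals the sum of eigenvalues -3, and det(A) ≈ -3.9999 matches the eigenvalue product -4.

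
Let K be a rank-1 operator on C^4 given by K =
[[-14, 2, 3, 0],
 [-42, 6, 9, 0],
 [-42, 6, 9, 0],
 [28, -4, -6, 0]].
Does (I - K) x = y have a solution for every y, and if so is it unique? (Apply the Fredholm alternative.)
(I - K) is singular (det(I - K) = 0, i.e. 1 ∈ sigma(K)). (I - K) x = y is solvable iff y ⊥ ker((I - K)^*) = span{(-14, 2, 3, 0)}, i.e. iff -14y_1 + 2y_2 + 3y_3 = 0. When solvable, the solutions are x = y + c·(1, 3, 3, -2), c arbitrary (ker(I - K) = span{(1, 3, 3, -2)}, dimension 1).

K has rank 1, so it is an outer product K = u v^T: every row of K is a multiple of one row vector. Reading off the entries, u = (1, 3, 3, -2) and v = (-14, 2, 3, 0) (row i of K equals u_i·v^T). A rank-one matrix u v^T satisfies K u = u (v·u) and kills the (3)-dimensional subspace v^⊥, so its characteristic polynomial is lambda^3 (lambda - v·u) with v·u = tr K = 1. Hence the eigenvalues of I - K are 1 (multiplicity 3) and 1 - (1) = 0, so det(I - K) = 0. (Direct check: I - K =
[[15, -2, -3, 0],
 [42, -5, -9, 0],
 [42, -6, -8, 0],
 [-28, 4, 6, 1]]
has determinant 0.) So 1 is an eigenvalue of K and (I - K) is not invertible. The finite-dimensional Fredholm alternative says: either (I - K) is invertible, or ker(I - K) ≠ {0} and then range(I - K) = ker((I - K)^*)^⊥, with dim ker(I - K) = dim ker((I - K)^*). We are in the second case, so we need both kernels. Kernel of I - K: (I - K) u = u - u (v·u) = u - u = 0, so ker(I - K) = span{u} = span{(1, 3, 3, -2)} (it is exactly 1-dimensional because rank(I - K) = 3). Kernel of the adjoint: K is real, so (I - K)^* = I - K^T = I - v u^T, and (I - v u^T) v = v - v (u·v) = 0; hence ker((I - K)^*) = span{v} = span{(-14, 2, 3, 0)}. Therefore (I - K) x = y is solvable iff <y, v> = 0, i.e. iff -14y_1 + 2y_2 + 3y_3 = 0. When this holds, K y = u (v·y) = 0, so (I - K) y = y and x = y is a particular solution; the full solution set is the line x = y + c·u = y + c·(1, 3, 3, -2), c ∈ C.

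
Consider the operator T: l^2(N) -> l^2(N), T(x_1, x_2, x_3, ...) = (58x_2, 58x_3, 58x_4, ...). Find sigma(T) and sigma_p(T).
sigma(T) = closed disk {z in C : |z| ≤ 58}; sigma_p(T) = open disk {z in C : |z| < 58}

Note T = 58·V where V is the unit left shift (V x)_k = x_{k+1}; so sigma(T) = 58·sigma(V) and ||T|| = 58||V||. ||T x||^2 = 3364sum_{k≥2} |x_k|^2 ≤ 3364||x||^2, with equality on {x : x_1 = 0}, so ||T|| = 58. For any lambda with |lambda| < 58, set r = lambda/58 (|r| < 1); the vector x = (1, r, r^2, ...) is in l^2 and satisfies T x = 58(r, r^2, ...) = lambda x, so lambda is an eigenvalue. On the boundary |lambda| = 58 the geometric series diverges, so no l^2 eigenvector exists, but these lambda lie in the approximate point spectrum. Hence sigma(T) is the closed disk of radius 58 and sigma_p(T) is the open disk.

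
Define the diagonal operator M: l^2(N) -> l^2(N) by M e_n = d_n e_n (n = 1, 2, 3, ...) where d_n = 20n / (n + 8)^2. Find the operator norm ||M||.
||M|| = 5/8 (attained at n = 8)

For M diagonal, ||M|| = sup_n |d_n|. Treat f(x) = 20x / (x + 8)^2 for real x > 0. By the quotient rule, f'(x) = 20(8 - x)/(x + 8)^3, which is positive for x < 8 and negative for x > 8. So f has a unique maximum at x = 8, and since 8 is a positive integer, the supremum over n ≥ 1 is attained at n = 8: d_8 = 20·8/(8 + 8)^2 = 20·8/256 = 5/8. Hence ||M|| = 5/8.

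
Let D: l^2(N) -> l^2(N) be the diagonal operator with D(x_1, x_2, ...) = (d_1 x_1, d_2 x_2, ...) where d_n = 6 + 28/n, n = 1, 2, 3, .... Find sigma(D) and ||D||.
sigma(D) = {6 + 28/n : n ≥ 1} ∪ {6}; ||D|| = 34

A bounded diagonal operator on l^2 with diagonal entries d_n has spectrum equal to the closure of {d_n : n ≥ 1}: every d_n is an eigenvalue (with eigenvector e_n), so {d_n} ⊂ sigma(D); the spectrum is closed, so its closure is too; and for lambda not in the closure, (D - lambda I) has bounded inverse (the diagonal entries 1/(d_n - lambda) are bounded). For our sequence d_n = 6 + 28/n, n = 1, 2, 3, ...:
  - {d_n} = {6 + 28/n : n ≥ 1}; the only limit point is 6
  - closure = {6 + 28/n : n ≥ 1} ∪ {6}
For the norm: a diagonal operator has ||D|| = sup_n |d_n|. Here d_n = 6 + 28/n is positive and decreasing, so sup_n |d_n| = d_1 = 6 + 28 = 34. So ||D|| = 34.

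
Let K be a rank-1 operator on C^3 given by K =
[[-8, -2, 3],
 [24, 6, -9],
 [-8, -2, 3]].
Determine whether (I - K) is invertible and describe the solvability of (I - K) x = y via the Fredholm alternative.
(I - K) is singular (det(I - K) = 0, i.e. 1 ∈ sigma(K)). (I - K) x = y is solvable iff y ⊥ ker((I - K)^*) = span{(-8, -2, 3)}, i.e. iff -8y_1 - 2y_2 + 3y_3 = 0. When solvable, the solutions are x = y + c·(1, -3, 1), c arbitrary (ker(I - K) = span{(1, -3, 1)}, dimension 1).

K has rank 1, so it is an outer product K = u v^T: every row of K is a multiple of one row vector. Reading off the entries, u = (1, -3, 1) and v = (-8, -2, 3) (row i of K equals u_i·v^T). A rank-one matrix u v^T satisfies K u = u (v·u) and kills the (2)-dimensional subspace v^⊥, so its characteristic polynomial is lambda^2 (lambda - v·u) with v·u = tr K = 1. Hence the eigenvalues of I - K are 1 (multiplicity 2) and 1 - (1) = 0, so det(I - K) = 0. (Direct check: I - K =
[[9, 2, -3],
 [-24, -5, 9],
 [8, 2, -2]]
has determinant 0.) So 1 is an eigenvalue of K and (I - K) is not invertible. The finite-dimensional Fredholm alternative says: either (I - K) is invertible, or ker(I - K) ≠ {0} and then range(I - K) = ker((I - K)^*)^⊥, with dim ker(I - K) = dim ker((I - K)^*). We are in the second case, so we need both kernels. Kernel of I - K: (I - K) u = u - u (v·u) = u - u = 0, so ker(I - K) = span{u} = span{(1, -3, 1)} (it is exactly 1-dimensional because rank(I - K) = 2). Kernel of the adjoint: K is real, so (I - K)^* = I - K^T = I - v u^T, and (I - v u^T) v = v - v (u·v) = 0; hence ker((I - K)^*) = span{v} = span{(-8, -2, 3)}. Therefore (I - K) x = y is solvable iff <y, v> = 0, i.e. iff -8y_1 - 2y_2 + 3y_3 = 0. When this holds, K y = u (v·y) = 0, so (I - K) y = y and x = y is a particular solution; the full solution set is the line x = y + c·u = y + c·(1, -3, 1), c ∈ C.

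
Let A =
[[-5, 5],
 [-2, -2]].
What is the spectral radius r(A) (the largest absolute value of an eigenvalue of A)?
r(A) = sqrt(20) ≈ 4.4721

The eigenvalues of A are the roots of its characteristic polynomial. With M = A (coefficients from the trace and determinant):
  p(λ) = det(λ I - M) = λ^2 + 7λ + 20.
For λ^2 + 7λ + 20 the discriminant is -31. It is negative, so the roots are the complex-conjugate pair λ = -7/2 ± (sqrt(31)/2) i ≈ -3.5 ± 2.7839i. For a conjugate pair the product of the roots equals the constant term, so |λ|^2 = 20 and |λ| = sqrt(20) ≈ 4.4721.
Thus the eigenvalues (to 4 decimals) are -3.5 ± 2.7839i (modulus 4.4721). The spectral radius is the largest modulus: r(A) = sqrt(20) ≈ 4.4721. (Cross-check: r(A) ≤ ||A||_2 ≈ 7.0711; equality holds whenever A is normal, though it can also hold for some non-normal A.)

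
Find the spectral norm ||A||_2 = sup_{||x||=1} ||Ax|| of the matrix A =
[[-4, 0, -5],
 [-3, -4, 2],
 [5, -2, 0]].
||A||_2 ≈ 7.5558 (= sqrt(largest eigenvalue of A^T A))

||A||_2 = sigma_max(A) = sqrt(lambda_max(A^T A)). Form the symmetric matrix M = A^T A =
[[50, 2, 14],
 [2, 20, -8],
 [14, -8, 29]].
Its characteristic polynomial (trace, sum of principal 2x2 minors, determinant of M give the coefficients) is
  p(λ) = det(λ I - M) = λ^3 - 99λ^2 + 2766λ - 21316.
No integer candidate from the rational root theorem (±divisors of 21316) is a root, so the roots are irrational. The cubic discriminant is Δ = 404300916 > 0, so there are three distinct real roots. p(12) = -652 and p(13) = 108 have opposite signs, so a root lies in (12, 13); Newton's method refines it to λ ≈ 12.8475. p(29) = 28 and p(30) = -436 have opposite signs, so a root lies in (29, 30); Newton's method refines it to λ ≈ 29.0617. p(57) = -112 and p(58) = 1188 have opposite signs, so a root lies in (57, 58); Newton's method refines it to λ ≈ 57.0908. Check (Vieta): the three roots sum to 99, matching tr M = 99.
So the eigenvalues of A^T A are ≈ 12.8475, 29.0617, 57.0908 (all ≥ 0, as they must be for A^T A). The largest is λ_max ≈ 57.0908, hence ||A||_2 = sqrt(λ_max) ≈ 7.5558.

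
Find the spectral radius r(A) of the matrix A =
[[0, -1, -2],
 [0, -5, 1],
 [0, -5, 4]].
r(A) = (1 + sqrt(61))/2 ≈ 4.4051

The eigenvalues of A are the roots of its characteristic polynomial. With M = A (coefficients from the trace, the sum of principal 2x2 minors, and det A):
  p(λ) = det(λ I - M) = λ^3 + λ^2 - 15λ.
The constant term is 0, so λ = 0 is a root. Dividing out λ leaves p(λ) = λ(λ^2 + λ - 15). For λ^2 + λ - 15 the discriminant is 61. It is nonnegative but not a perfect square, so the roots are real and irrational: λ = (-1 ± sqrt(61))/2 ≈ 3.4051, -4.4051.
Thus the eigenvalues (to 4 decimals) are 3.4051 (modulus 3.4051); -4.4051 (modulus 4.4051); 0 (modulus 0). The spectral radius is the largest modulus: r(A) = (1 + sqrt(61))/2 ≈ 4.4051. (Cross-check: r(A) ≤ ||A||_2 ≈ 7.9661; equality holds whenever A is normal, though it can also hold for some non-normal A.)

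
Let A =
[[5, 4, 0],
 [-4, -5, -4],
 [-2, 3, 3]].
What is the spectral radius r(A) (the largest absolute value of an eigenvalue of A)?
r(A) = 5

The eigenvalues of A are the roots of its characteristic polynomial. With M = A (coefficients from the trace, the sum of principal 2x2 minors, and det A):
  p(λ) = det(λ I - M) = λ^3 - 3λ^2 + 3λ - 65.
By the rational root theorem any rational root is an integer divisor of 65. Testing λ = 5: p(5) = 125 - 75 + 15 - 65 = 0, so λ = 5 is a root. Dividing out (λ - 5) leaves p(λ) = (λ - 5)(λ^2 + 2λ + 13). For λ^2 + 2λ + 13 the discriminant is -48. It is negative, so the roots are the complex-conjugate pair λ = -1 ± (sqrt(48)/2) i ≈ -1 ± 3.4641i. For a conjugate pair the product of the roots equals the constant term, so |λ|^2 = 13 and |λ| = sqrt(13) ≈ 3.6056.
Thus the eigenvalues (to 4 decimals) are -1 ± 3.4641i (modulus 3.6056); 5 (modulus 5). The spectral radius is the largest modulus: r(A) = 5. (Cross-check: r(A) ≤ ||A||_2 ≈ 9.6657; equality holds whenever A is normal, though it can also hold for some non-normal A.)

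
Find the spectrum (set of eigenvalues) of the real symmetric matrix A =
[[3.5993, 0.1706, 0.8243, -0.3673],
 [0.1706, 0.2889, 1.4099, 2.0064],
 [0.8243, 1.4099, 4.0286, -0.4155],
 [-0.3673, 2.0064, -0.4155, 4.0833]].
sigma(A) ≈ {-1, 3, 5} (5 with multiplicity 2)

A is real symmetric, so its spectrum consists of real eigenvalues. Expanding the characteristic polynomial of the displayed matrix gives
  det(λ I - A) = p(λ) = λ^4 + (-12)λ^3 + (42)λ^2 + (-20.0024)λ + (-74.9986).
Solving p(λ) = 0 yields eigenvalues ≈ -1, 3, 5, 5. (A is shown rounded to 4 decimals, so these recover the underlying integer eigenvalues to within that precision.)
Verification: the trace of A = 12 equals the sum of eigenvalues 12, and det(A) ≈ -74.9986 matches the eigenvalue product -75.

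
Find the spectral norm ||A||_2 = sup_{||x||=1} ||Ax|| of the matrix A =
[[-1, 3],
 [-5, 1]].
||A||_2 = sqrt((36 + sqrt(512))/2) ≈ 5.4142 (= sqrt(largest eigenvalue of A^T A))

||A||_2 = sigma_max(A) = sqrt(lambda_max(A^T A)). Form the symmetric matrix M = A^T A =
[[26, -8],
 [-8, 10]].
Its characteristic polynomial (trace, determinant of M give the coefficients) is
  p(λ) = det(λ I - M) = λ^2 - 36λ + 196.
For λ^2 - 36λ + 196 the discriminant is 512. It is nonnegative but not a perfect square, so the roots are real and irrational: λ = (36 ± sqrt(512))/2 ≈ 29.3137, 6.6863.
So the eigenvalues of A^T A are ≈ 6.6863, 29.3137 (all ≥ 0, as they must be for A^T A). The largest is λ_max = (36 + sqrt(512))/2 ≈ 29.3137, hence ||A||_2 = sqrt(λ_max) = sqrt((36 + sqrt(512))/2) ≈ 5.4142.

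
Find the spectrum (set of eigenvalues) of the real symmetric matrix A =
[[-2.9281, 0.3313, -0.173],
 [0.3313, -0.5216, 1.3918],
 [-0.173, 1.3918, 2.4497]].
sigma(A) ≈ {-3, -1, 3}

A is real symmetric, so its spectrum consists of real eigenvalues. Expanding the characteristic polynomial of the displayed matrix gives
  det(λ I - A) = p(λ) = λ^3 + (1)λ^2 + (-9)λ + (-9).
Solving p(λ) = 0 yields eigenvalues ≈ -3, -1, 3. (A is shown rounded to 4 decimals, so these recover the underlying integer eigenvalues to within that precision.)
Verification: the trace of A = -1 equals the sum of eigenvalues -1, and det(A) ≈ 9.0007 matches the eigenvalue product 9.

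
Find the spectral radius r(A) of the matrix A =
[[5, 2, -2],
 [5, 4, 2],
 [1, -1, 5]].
r(A) ≈ 7.7563

The eigenvalues of A are the roots of its characteristic polynomial. With M = A (coefficients from the trace, the sum of principal 2x2 minors, and det A):
  p(λ) = det(λ I - M) = λ^3 - 14λ^2 + 59λ - 82.
No integer candidate from the rational root theorem (±divisors of 82) is a root, so the roots are irrational. The cubic discriminant is Δ = -1644 < 0, so there is one real root and a complex-conjugate pair. p(7) = -12 and p(8) = 6 have opposite signs, so a root lies in (7, 8); Newton's method refines it to λ ≈ 7.7563. Dividing out (λ - (7.7563)) leaves approximately λ^2 - 6.2437λ + 10.572. For λ^2 - 6.2437λ + 10.572 the discriminant is -3.3046. It is negative, so the remaining roots are the complex-conjugate pair λ ≈ 3.1218 ± 0.9089i. Their product equals the constant term, so |λ|^2 ≈ 10.572 and |λ| ≈ 3.2515.
Thus the eigenvalues (to 4 decimals) are 7.7563 (modulus 7.7563); 3.1218 ± 0.9089i (modulus 3.2515). The spectral radius is the largest modulus: r(A) ≈ 7.7563. (Cross-check: r(A) ≤ ||A||_2 ≈ 8.3092; equality holds whenever A is normal, though it can also hold for some non-normal A.)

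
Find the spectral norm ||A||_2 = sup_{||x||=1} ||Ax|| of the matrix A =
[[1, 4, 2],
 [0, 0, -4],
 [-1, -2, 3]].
||A||_2 ≈ 5.4247 (= sqrt(largest eigenvalue of A^T A))

||A||_2 = sigma_max(A) = sqrt(lambda_max(A^T A)). Form the symmetric matrix M = A^T A =
[[2, 6, -1],
 [6, 20, 2],
 [-1, 2, 29]].
Its characteristic polynomial (trace, sum of principal 2x2 minors, determinant of M give the coefficients) is
  p(λ) = det(λ I - M) = λ^3 - 51λ^2 + 637λ - 64.
No integer candidate from the rational root theorem (±divisors of 64) is a root, so the roots are irrational. The cubic discriminant is Δ = 24861533 > 0, so there are three distinct real roots. p(0) = -64 and p(1) = 523 have opposite signs, so a root lies in (0, 1); Newton's method refines it to λ ≈ 0.1013. p(21) = 83 and p(22) = -86 have opposite signs, so a root lies in (21, 22); Newton's method refines it to λ ≈ 21.4713. p(29) = -93 and p(30) = 146 have opposite signs, so a root lies in (29, 30); Newton's method refines it to λ ≈ 29.4274. Check (Vieta): the three roots sum to 51, matching tr M = 51.
So the eigenvalues of A^T A are ≈ 0.1013, 21.4713, 29.4274 (all ≥ 0, as they must be for A^T A). The largest is λ_max ≈ 29.4274, hence ||A||_2 = sqrt(λ_max) ≈ 5.4247.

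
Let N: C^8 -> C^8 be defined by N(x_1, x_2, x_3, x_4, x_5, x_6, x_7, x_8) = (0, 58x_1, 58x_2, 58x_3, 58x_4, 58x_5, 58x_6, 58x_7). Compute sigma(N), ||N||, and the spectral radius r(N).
sigma(N) = {0}; ||N|| = 58; r(N) = 0. (N is nilpotent with N^8 = 0.)

On C^8, N is a strictly lower-triangular matrix with 58 on the subdiagonal and zeros elsewhere, so its characteristic polynomial is lambda^8 and every eigenvalue is 0: sigma(N) = {0}. For the operator norm, N e_i = 58e_{i+1} for i = 1, ..., 7 and N e_8 = 0, so the singular values of N are 58 (with multiplicity 7) and 0; hence ||N|| = 58. The spectral radius r(N) = max|lambda| = 0. Note ||N|| > r(N) — characteristic of non-normal nilpotent operators. Indeed N^8 = 0.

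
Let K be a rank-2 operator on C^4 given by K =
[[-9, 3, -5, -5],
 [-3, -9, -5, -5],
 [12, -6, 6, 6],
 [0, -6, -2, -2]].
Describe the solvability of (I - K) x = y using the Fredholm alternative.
(I - K) is invertible (det(I - K) = 33 ≠ 0), so for every y in C^4 the equation (I - K) x = y has a unique solution.

K has rank 2 and factors as K = U V^T = u1 v1^T + u2 v2^T with u1 = (2, -1, -3, -1), v1 = (-3, 3, -1, -1), u2 = (-1, -2, 1, -1), v2 = (3, 3, 3, 3) (multiplying out reproduces the displayed K). The nonzero eigenvalues of U V^T coincide with those of the 2 x 2 matrix G = V^T U = [[v1·u1, v1·u2], [v2·u1, v2·u2]] = [[-5, -3], [-9, -9]], and by the Sylvester determinant identity det(I_4 - U V^T) = det(I_2 - V^T U) = det([[6, 3], [9, 10]]) = (6)(10) - (3)(9) = 33. (Direct check: I - K =
[[10, -3, 5, 5],
 [3, 10, 5, 5],
 [-12, 6, -5, -6],
 [0, 6, 2, 3]]
has determinant 33.) The finite-dimensional Fredholm alternative says: either (I - K) is invertible, or ker(I - K) ≠ {0} and then range(I - K) = ker((I - K)^*)^⊥, with dim ker(I - K) = dim ker((I - K)^*). Since det(I - K) ≠ 0, 1 is not an eigenvalue of K and ker(I - K) = {0}, so we are in the first case: for every y there is a unique x = (I - K)^(-1) y. (Explicitly, by the Woodbury identity, (I - U V^T)^(-1) = I + U (I_2 - G)^(-1) V^T.)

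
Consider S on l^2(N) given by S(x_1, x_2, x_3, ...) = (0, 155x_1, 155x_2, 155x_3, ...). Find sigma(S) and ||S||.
sigma(S) = closed disk {z in C : |z| ≤ 155}; ||S|| = 155

Note S = 155·U where U is the unit right shift (U x)_k = x_{k-1} (with x_0 := 0); so ||S|| = 155||U|| and sigma(S) = 155·sigma(U). ||S x||^2 = sum_{k≥1} |155x_k|^2 = 24025||x||^2, so ||S|| = 155 and sigma(S) ⊂ {|z| ≤ 155}. For any |lambda| < 155, the equation (S - lambda I) x = 0 forces x_1 = 0, then 155x_k = lambda x_{k+1} ⇒ x = 0, so S has no eigenvalues. But (S - lambda I) is not surjective for |lambda| < 155: solving (S - lambda I) x = e_1 would require x_n proportional to (lambda/155)^(-n), which is not in l^2. So every |lambda| < 155 lies in the residual spectrum. The boundary |lambda| = 155 is in the approximate point spectrum (the spectrum is closed). Hence sigma(S) is the closed disk of radius 155.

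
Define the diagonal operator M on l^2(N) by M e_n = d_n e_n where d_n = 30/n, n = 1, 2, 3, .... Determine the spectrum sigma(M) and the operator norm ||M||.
sigma(M) = {30/n : n ≥ 1} ∪ {0}; ||M|| = 30

A bounded diagonal operator on l^2 with diagonal entries d_n has spectrum equal to the closure of {d_n : n ≥ 1}: every d_n is an eigenvalue (with eigenvector e_n), so {d_n} ⊂ sigma(M); the spectrum is closed, so its closure is too; and for lambda not in the closure, (M - lambda I) has bounded inverse (the diagonal entries 1/(d_n - lambda) are bounded). For our sequence d_n = 30/n, n = 1, 2, 3, ...:
  - {d_n} = {30/n : n ≥ 1}; the only limit point is 0
  - closure = {30/n : n ≥ 1} ∪ {0}
For the norm: a diagonal operator has ||M|| = sup_n |d_n|. Here d_n = 30/n is positive and decreasing, so sup_n |d_n| = d_1 = 30. So ||M|| = 30.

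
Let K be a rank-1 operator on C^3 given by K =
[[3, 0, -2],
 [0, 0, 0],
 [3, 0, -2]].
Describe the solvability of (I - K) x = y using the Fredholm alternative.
(I - K) is singular (det(I - K) = 0, i.e. 1 ∈ sigma(K)). (I - K) x = y is solvable iff y ⊥ ker((I - K)^*) = span{(3, 0, -2)}, i.e. iff 3y_1 - 2y_3 = 0. When solvable, the solutions are x = y + c·(1, 0, 1), c arbitrary (ker(I - K) = span{(1, 0, 1)}, dimension 1).

K has rank 1, so it is an outer product K = u v^T: every row of K is a multiple of one row vector. Reading off the entries, u = (1, 0, 1) and v = (3, 0, -2) (row i of K equals u_i·v^T). A rank-one matrix u v^T satisfies K u = u (v·u) and kills the (2)-dimensional subspace v^⊥, so its characteristic polynomial is lambda^2 (lambda - v·u) with v·u = tr K = 1. Hence the eigenvalues of I - K are 1 (multiplicity 2) and 1 - (1) = 0, so det(I - K) = 0. (Direct check: I - K =
[[-2, 0, 2],
 [0, 1, 0],
 [-3, 0, 3]]
has determinant 0.) So 1 is an eigenvalue of K and (I - K) is not invertible. The finite-dimensional Fredholm alternative says: either (I - K) is invertible, or ker(I - K) ≠ {0} and then range(I - K) = ker((I - K)^*)^⊥, with dim ker(I - K) = dim ker((I - K)^*). We are in the second case, so we need both kernels. Kernel of I - K: (I - K) u = u - u (v·u) = u - u = 0, so ker(I - K) = span{u} = span{(1, 0, 1)} (it is exactly 1-dimensional because rank(I - K) = 2). Kernel of the adjoint: K is real, so (I - K)^* = I - K^T = I - v u^T, and (I - v u^T) v = v - v (u·v) = 0; hence ker((I - K)^*) = span{v} = span{(3, 0, -2)}. Therefore (I - K) x = y is solvable iff <y, v> = 0, i.e. iff 3y_1 - 2y_3 = 0. When this holds, K y = u (v·y) = 0, so (I - K) y = y and x = y is a particular solution; the full solution set is the line x = y + c·u = y + c·(1, 0, 1), c ∈ C.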